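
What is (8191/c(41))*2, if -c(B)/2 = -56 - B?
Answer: 8191/97 ≈ 84.443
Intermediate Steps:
c(B) = 112 + 2*B (c(B) = -2*(-56 - B) = 112 + 2*B)
(8191/c(41))*2 = (8191/(112 + 2*41))*2 = (8191/(112 + 82))*2 = (8191/194)*2 = 8191/97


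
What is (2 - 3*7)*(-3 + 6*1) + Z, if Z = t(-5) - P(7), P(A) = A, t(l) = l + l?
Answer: -74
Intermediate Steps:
t(l) = 2*l
Z = -17 (Z = 2*(-5) - 1*7 = -10 - 7 = -17)
(2 - 3*7)*(-3 + 6*1) + Z = (2 - 3*7)*(-3 + 6*1) - 17 = (2 - 21)*(-3 + 6) - 17 = -19*3 - 17 = -57 - 17 = -74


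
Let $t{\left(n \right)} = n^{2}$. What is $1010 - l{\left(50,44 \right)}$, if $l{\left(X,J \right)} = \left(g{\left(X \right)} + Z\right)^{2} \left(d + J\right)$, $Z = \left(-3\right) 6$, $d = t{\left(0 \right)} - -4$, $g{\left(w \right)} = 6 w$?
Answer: $-3816142$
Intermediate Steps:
$d = 4$ ($d = 0^{2} - -4 = 0 + 4 = 4$)
$Z = -18$
$l{\left(X,J \right)} = \left(-18 + 6 X\right)^{2} \left(4 + J\right)$ ($l{\left(X,J \right)} = \left(6 X - 18\right)^{2} \left(4 + J\right) = \left(-18 + 6 X\right)^{2} \left(4 + J\right)$)
$1010 - l{\left(50,44 \right)} = 1010 - 36 \left(-3 + 50\right)^{2} \left(4 + 44\right) = 1010 - 36 \cdot 47^{2} \cdot 48 = 1010 - 36 \cdot 2209 \cdot 48 = 1010 - 3817152 = -3816142$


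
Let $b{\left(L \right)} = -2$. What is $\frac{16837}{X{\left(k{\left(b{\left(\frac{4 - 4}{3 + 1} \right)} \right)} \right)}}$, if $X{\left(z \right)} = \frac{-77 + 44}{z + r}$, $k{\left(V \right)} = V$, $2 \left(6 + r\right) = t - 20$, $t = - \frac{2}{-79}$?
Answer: $\frac{23925377}{2607} \approx 9177.4$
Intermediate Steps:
$t = \frac{2}{79}$ ($t = \left(-2\right) \left(- \frac{1}{79}\right) = \frac{2}{79} \approx 0.025316$)
$r = - \frac{1263}{79}$ ($r = -6 + \frac{\frac{2}{79} - 20}{2} = -6 + \frac{1}{2} \left(- \frac{1578}{79}\right) = -6 - \frac{789}{79} = - \frac{1263}{79} \approx -15.987$)
$X{\left(z \right)} = - \frac{33}{- \frac{1263}{79} + z}$ ($X{\left(z \right)} = \frac{-77 + 44}{z - \frac{1263}{79}} = - \frac{33}{- \frac{1263}{79} + z}$)
$\frac{16837}{X{\left(k{\left(b{\left(\frac{4 - 4}{3 + 1} \right)} \right)} \right)}} = \frac{16837}{\left(-2607\right) \frac{1}{-1263 + 79 \left(-2\right)}} = \frac{16837}{\left(-2607\right) \frac{1}{-1263 - 158}} = \frac{16837}{\left(-2607\right) \frac{1}{-1421}} = \frac{16837}{\left(-2607\right) \left(- \frac{1}{1421}\right)} = \frac{16837}{\frac{2607}{1421}} = 16837 \cdot \frac{1421}{2607} = \frac{23925377}{2607}$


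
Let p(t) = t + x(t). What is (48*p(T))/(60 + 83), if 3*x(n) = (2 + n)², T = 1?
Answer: 192/143 ≈ 1.3427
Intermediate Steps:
x(n) = (2 + n)²/3
p(t) = t + (2 + t)²/3
(48*p(T))/(60 + 83) = (48*(1 + (2 + 1)²/3))/(60 + 83) = (48*(1 + (⅓)*3²))/143 = (48*(1 + (⅓)*9))*(1/143) = (48*(1 + 3))*(1/143) = (48*4)*(1/143) = 192*(1/143) = 192/143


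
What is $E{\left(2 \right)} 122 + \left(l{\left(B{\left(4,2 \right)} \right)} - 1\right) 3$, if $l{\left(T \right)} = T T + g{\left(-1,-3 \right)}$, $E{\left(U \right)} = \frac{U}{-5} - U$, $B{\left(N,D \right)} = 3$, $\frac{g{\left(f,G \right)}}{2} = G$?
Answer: $- \frac{1434}{5} \approx -286.8$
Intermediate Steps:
$g{\left(f,G \right)} = 2 G$
$E{\left(U \right)} = - \frac{6 U}{5}$ ($E{\left(U \right)} = U \left(- \frac{1}{5}\right) - U = - \frac{U}{5} - U = - \frac{6 U}{5}$)
$l{\left(T \right)} = -6 + T^{2}$ ($l{\left(T \right)} = T T + 2 \left(-3\right) = T^{2} - 6 = -6 + T^{2}$)
$E{\left(2 \right)} 122 + \left(l{\left(B{\left(4,2 \right)} \right)} - 1\right) 3 = \left(- \frac{6}{5}\right) 2 \cdot 122 + \left(\left(-6 + 3^{2}\right) - 1\right) 3 = \left(- \frac{12}{5}\right) 122 + \left(\left(-6 + 9\right) - 1\right) 3 = - \frac{1464}{5} + \left(3 - 1\right) 3 = - \frac{1464}{5} + 2 \cdot 3 = - \frac{1464}{5} + 6 = - \frac{1434}{5}$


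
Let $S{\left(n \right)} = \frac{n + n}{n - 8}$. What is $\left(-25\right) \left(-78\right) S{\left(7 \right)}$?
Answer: $-27300$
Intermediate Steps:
$S{\left(n \right)} = \frac{2 n}{-8 + n}$
$\left(-25\right) \left(-78\right) S{\left(7 \right)} = \left(-25\right) \left(-78\right) 2 \cdot 7 \frac{1}{-8 + 7} = 1950 \cdot 2 \cdot 7 \frac{1}{-1} = 1950 \cdot 2 \cdot 7 \left(-1\right) = 1950 \left(-14\right) = -27300$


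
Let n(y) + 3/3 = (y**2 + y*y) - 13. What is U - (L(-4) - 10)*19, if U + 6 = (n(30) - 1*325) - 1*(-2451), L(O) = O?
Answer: 4172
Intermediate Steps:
n(y) = -14 + 2*y**2 (n(y) = -1 + ((y**2 + y*y) - 13) = -1 + ((y**2 + y**2) - 13) = -1 + (2*y**2 - 13) = -1 + (-13 + 2*y**2) = -14 + 2*y**2)
U = 3906 (U = -6 + (((-14 + 2*30**2) - 1*325) - 1*(-2451)) = -6 + (((-14 + 2*900) - 325) + 2451) = -6 + (((-14 + 1800) - 325) + 2451) = -6 + ((1786 - 325) + 2451) = -6 + (1461 + 2451) = -6 + 3912 = 3906)
U - (L(-4) - 10)*19 = 3906 - (-4 - 10)*19 = 3906 - (-14)*19 = 3906 - 1*(-266) = 3906 + 266 = 4172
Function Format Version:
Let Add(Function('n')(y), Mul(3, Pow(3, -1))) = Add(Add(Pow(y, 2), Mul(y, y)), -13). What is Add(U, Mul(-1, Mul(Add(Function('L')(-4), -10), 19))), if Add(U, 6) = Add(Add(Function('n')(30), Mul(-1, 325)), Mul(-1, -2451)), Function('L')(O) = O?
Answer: 4172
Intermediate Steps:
Function('n')(y) = Add(-14, Mul(2, Pow(y, 2))) (Function('n')(y) = Add(-1, Add(Add(Pow(y, 2), Mul(y, y)), -13)) = Add(-1, Add(Add(Pow(y, 2), Pow(y, 2)), -13)) = Add(-1, Add(Mul(2, Pow(y, 2)), -13)) = Add(-1, Add(-13, Mul(2, Pow(y, 2)))) = Add(-14, Mul(2, Pow(y, 2))))
U = 3906 (U = Add(-6, Add(Add(Add(-14, Mul(2, Pow(30, 2))), Mul(-1, 325)), Mul(-1, -2451))) = Add(-6, Add(Add(Add(-14, Mul(2, 900)), -325), 2451)) = Add(-6, Add(Add(Add(-14, 1800), -325), 2451)) = Add(-6, Add(Add(1786, -325), 2451)) = Add(-6, Add(1461, 2451)) = Add(-6, 3912) = 3906)
Add(U, Mul(-1, Mul(Add(Function('L')(-4), -10), 19))) = Add(3906, Mul(-1, Mul(Add(-4, -10), 19))) = Add(3906, Mul(-1, Mul(-14, 19))) = Add(3906, Mul(-1, -266)) = Add(3906, 266) = 4172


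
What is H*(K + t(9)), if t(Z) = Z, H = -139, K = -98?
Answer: 12371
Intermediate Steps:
H*(K + t(9)) = -139*(-98 + 9) = -139*(-89) = 12371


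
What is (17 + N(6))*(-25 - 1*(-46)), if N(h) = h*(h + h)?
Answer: 1869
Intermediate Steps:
N(h) = 2*h**2 (N(h) = h*(2*h) = 2*h**2)
(17 + N(6))*(-25 - 1*(-46)) = (17 + 2*6**2)*(-25 - 1*(-46)) = (17 + 2*36)*(-25 + 46) = (17 + 72)*21 = 89*21 = 1869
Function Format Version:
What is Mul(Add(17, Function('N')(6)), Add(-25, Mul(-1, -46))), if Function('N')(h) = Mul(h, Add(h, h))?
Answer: 1869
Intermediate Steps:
Function('N')(h) = Mul(2, Pow(h, 2)) (Function('N')(h) = Mul(h, Mul(2, h)) = Mul(2, Pow(h, 2)))
Mul(Add(17, Function('N')(6)), Add(-25, Mul(-1, -46))) = Mul(Add(17, Mul(2, Pow(6, 2))), Add(-25, Mul(-1, -46))) = Mul(Add(17, Mul(2, 36)), Add(-25, 46)) = Mul(Add(17, 72), 21) = Mul(89, 21) = 1869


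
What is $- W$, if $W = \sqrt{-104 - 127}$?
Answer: $- i \sqrt{231} \approx - 15.199 i$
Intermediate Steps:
$W = i \sqrt{231}$ ($W = \sqrt{-231} = i \sqrt{231} \approx 15.199 i$)
$- W = - i \sqrt{231}$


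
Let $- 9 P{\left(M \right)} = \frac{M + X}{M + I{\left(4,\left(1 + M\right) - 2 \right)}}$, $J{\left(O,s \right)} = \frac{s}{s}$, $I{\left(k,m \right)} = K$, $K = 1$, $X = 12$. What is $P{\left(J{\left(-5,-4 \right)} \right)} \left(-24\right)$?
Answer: $\frac{52}{3} \approx 17.333$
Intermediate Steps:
$I{\left(k,m \right)} = 1$
$J{\left(O,s \right)} = 1$
$P{\left(M \right)} = - \frac{12 + M}{9 \left(1 + M\right)}$ ($P{\left(M \right)} = - \frac{\left(M + 12\right) \frac{1}{M + 1}}{9} = - \frac{\left(12 + M\right) \frac{1}{1 + M}}{9} = - \frac{\frac{1}{1 + M} \left(12 + M\right)}{9} = - \frac{12 + M}{9 \left(1 + M\right)}$)
$P{\left(J{\left(-5,-4 \right)} \right)} \left(-24\right) = \frac{-12 - 1}{9 \left(1 + 1\right)} \left(-24\right) = \frac{-12 - 1}{9 \cdot 2} \left(-24\right) = \frac{1}{9} \cdot \frac{1}{2} \left(-13\right) \left(-24\right) = \left(- \frac{13}{18}\right) \left(-24\right) = \frac{52}{3}$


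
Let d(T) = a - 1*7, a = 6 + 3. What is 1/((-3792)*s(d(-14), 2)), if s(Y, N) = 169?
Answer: -1/640848 ≈ -1.5604e-6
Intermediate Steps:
a = 9
d(T) = 2 (d(T) = 9 - 1*7 = 9 - 7 = 2)
1/((-3792)*s(d(-14), 2)) = 1/(-3792*169) = -1/3792*1/169 = -1/640848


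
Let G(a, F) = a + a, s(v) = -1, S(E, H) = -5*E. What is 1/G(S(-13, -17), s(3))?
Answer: 1/130 ≈ 0.0076923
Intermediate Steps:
G(a, F) = 2*a
1/G(S(-13, -17), s(3)) = 1/(2*(-5*(-13))) = 1/(2*65) = 1/130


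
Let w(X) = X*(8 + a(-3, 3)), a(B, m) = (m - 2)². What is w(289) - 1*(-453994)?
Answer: 456595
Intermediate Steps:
a(B, m) = (-2 + m)²
w(X) = 9*X (w(X) = X*(8 + (-2 + 3)²) = X*(8 + 1²) = X*(8 + 1) = X*9 = 9*X)
w(289) - 1*(-453994) = 9*289 - 1*(-453994) = 2601 + 453994 = 456595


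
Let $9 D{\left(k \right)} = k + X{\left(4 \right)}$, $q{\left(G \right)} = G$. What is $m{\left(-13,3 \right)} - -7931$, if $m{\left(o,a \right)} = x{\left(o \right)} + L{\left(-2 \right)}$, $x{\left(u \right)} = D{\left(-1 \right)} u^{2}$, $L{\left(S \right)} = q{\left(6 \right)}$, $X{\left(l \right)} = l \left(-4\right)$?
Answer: $\frac{68560}{9} \approx 7617.8$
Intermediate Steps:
$X{\left(l \right)} = - 4 l$
$L{\left(S \right)} = 6$
$D{\left(k \right)} = - \frac{16}{9} + \frac{k}{9}$ ($D{\left(k \right)} = \frac{k - 16}{9} = \frac{-16 + k}{9} = - \frac{16}{9} + \frac{k}{9}$)
$x{\left(u \right)} = - \frac{17 u^{2}}{9}$ ($x{\left(u \right)} = \left(- \frac{16}{9} + \frac{1}{9} \left(-1\right)\right) u^{2} = \left(- \frac{16}{9} - \frac{1}{9}\right) u^{2} = - \frac{17 u^{2}}{9}$)
$m{\left(o,a \right)} = 6 - \frac{17 o^{2}}{9}$ ($m{\left(o,a \right)} = - \frac{17 o^{2}}{9} + 6 = 6 - \frac{17 o^{2}}{9}$)
$m{\left(-13,3 \right)} - -7931 = \left(6 - \frac{17 \left(-13\right)^{2}}{9}\right) - -7931 = \left(6 - \frac{2873}{9}\right) + 7931 = - \frac{2819}{9} + 7931 = \frac{68560}{9}$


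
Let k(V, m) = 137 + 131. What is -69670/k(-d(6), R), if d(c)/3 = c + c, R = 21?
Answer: -34835/134 ≈ -259.96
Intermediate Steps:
d(c) = 6*c (d(c) = 3*(c + c) = 3*(2*c) = 6*c)
k(V, m) = 268
-69670/k(-d(6), R) = -69670/268 = -69670*1/268 = -34835/134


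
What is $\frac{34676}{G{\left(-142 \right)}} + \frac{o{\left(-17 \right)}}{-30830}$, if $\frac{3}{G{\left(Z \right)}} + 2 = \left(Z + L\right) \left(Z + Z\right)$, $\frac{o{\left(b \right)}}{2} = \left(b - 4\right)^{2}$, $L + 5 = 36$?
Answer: $\frac{16849471680557}{46245} \approx 3.6435 \cdot 10^{8}$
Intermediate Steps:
$L = 31$ ($L = -5 + 36 = 31$)
$o{\left(b \right)} = 2 \left(-4 + b\right)^{2}$ ($o{\left(b \right)} = 2 \left(b - 4\right)^{2} = 2 \left(-4 + b\right)^{2}$)
$G{\left(Z \right)} = \frac{3}{-2 + 2 Z \left(31 + Z\right)}$ ($G{\left(Z \right)} = \frac{3}{-2 + \left(Z + 31\right) \left(Z + Z\right)} = \frac{3}{-2 + \left(31 + Z\right) 2 Z} = \frac{3}{-2 + 2 Z \left(31 + Z\right)}$)
$\frac{34676}{G{\left(-142 \right)}} + \frac{o{\left(-17 \right)}}{-30830} = \frac{34676}{\frac{3}{2} \frac{1}{-1 + \left(-142\right)^{2} + 31 \left(-142\right)}} + \frac{2 \left(-4 - 17\right)^{2}}{-30830} = \frac{34676}{\frac{3}{2} \frac{1}{-1 + 20164 - 4402}} + 2 \left(-21\right)^{2} \left(- \frac{1}{30830}\right) = \frac{34676}{\frac{3}{2} \cdot \frac{1}{15761}} + 2 \cdot 441 \left(- \frac{1}{30830}\right) = \frac{34676}{\frac{3}{2} \cdot \frac{1}{15761}} + 882 \left(- \frac{1}{30830}\right) = \frac{34676}{\frac{3}{31522}} - \frac{441}{15415} = 34676 \cdot \frac{31522}{3} - \frac{441}{15415} = \frac{1093056872}{3} - \frac{441}{15415} = \frac{16849471680557}{46245}$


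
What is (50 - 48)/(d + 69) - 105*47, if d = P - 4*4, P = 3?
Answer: -138179/28 ≈ -4935.0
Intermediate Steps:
d = -13 (d = 3 - 4*4 = 3 - 16 = -13)
(50 - 48)/(d + 69) - 105*47 = (50 - 48)/(-13 + 69) - 105*47 = 2/56 - 4935 = 2*(1/56) - 4935 = 1/28 - 4935 = -138179/28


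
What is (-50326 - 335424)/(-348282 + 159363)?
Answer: 385750/188919 ≈ 2.0419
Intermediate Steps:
(-50326 - 335424)/(-348282 + 159363) = -385750/(-188919) = -385750*(-1/188919) = 385750/188919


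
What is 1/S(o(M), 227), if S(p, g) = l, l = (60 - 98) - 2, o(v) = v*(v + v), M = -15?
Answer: -1/40 ≈ -0.025000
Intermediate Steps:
o(v) = 2*v² (o(v) = v*(2*v) = 2*v²)
l = -40 (l = -38 - 2 = -40)
S(p, g) = -40
1/S(o(M), 227) = 1/(-40) = -1/40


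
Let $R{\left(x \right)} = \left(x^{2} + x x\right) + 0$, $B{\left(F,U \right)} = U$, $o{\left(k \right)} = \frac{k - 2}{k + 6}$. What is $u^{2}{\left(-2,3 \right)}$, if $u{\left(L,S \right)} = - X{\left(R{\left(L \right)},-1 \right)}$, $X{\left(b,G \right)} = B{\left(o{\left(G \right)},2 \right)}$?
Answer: $4$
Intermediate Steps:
$o{\left(k \right)} = \frac{-2 + k}{6 + k}$
$R{\left(x \right)} = 2 x^{2}$ ($R{\left(x \right)} = \left(x^{2} + x^{2}\right) + 0 = 2 x^{2} + 0 = 2 x^{2}$)
$X{\left(b,G \right)} = 2$
$u{\left(L,S \right)} = -2$ ($u{\left(L,S \right)} = \left(-1\right) 2 = -2$)
$u^{2}{\left(-2,3 \right)} = \left(-2\right)^{2} = 4$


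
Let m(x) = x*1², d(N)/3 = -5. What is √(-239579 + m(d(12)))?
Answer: I*√239594 ≈ 489.48*I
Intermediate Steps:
d(N) = -15 (d(N) = 3*(-5) = -15)
m(x) = x (m(x) = x*1 = x)
√(-239579 + m(d(12))) = √(-239579 - 15) = √(-239594) = I*√239594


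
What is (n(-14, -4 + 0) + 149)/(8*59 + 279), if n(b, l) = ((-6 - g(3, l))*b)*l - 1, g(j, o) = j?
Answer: -356/751 ≈ -0.47403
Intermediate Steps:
n(b, l) = -1 - 9*b*l (n(b, l) = ((-6 - 1*3)*b)*l - 1 = ((-6 - 3)*b)*l - 1 = (-9*b)*l - 1 = -9*b*l - 1 = -1 - 9*b*l)
(n(-14, -4 + 0) + 149)/(8*59 + 279) = ((-1 - 9*(-14)*(-4 + 0)) + 149)/(8*59 + 279) = ((-1 - 9*(-14)*(-4)) + 149)/(472 + 279) = ((-1 - 504) + 149)/751 = (-505 + 149)*(1/751) = -356*1/751 = -356/751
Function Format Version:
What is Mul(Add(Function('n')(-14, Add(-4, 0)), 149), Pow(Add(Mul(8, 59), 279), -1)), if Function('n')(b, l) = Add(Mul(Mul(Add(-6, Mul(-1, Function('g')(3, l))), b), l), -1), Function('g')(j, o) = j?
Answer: Rational(-356, 751) ≈ -0.47403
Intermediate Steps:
Function('n')(b, l) = Add(-1, Mul(-9, b, l)) (Function('n')(b, l) = Add(Mul(Mul(Add(-6, Mul(-1, 3)), b), l), -1) = Add(Mul(Mul(Add(-6, -3), b), l), -1) = Add(Mul(Mul(-9, b), l), -1) = Add(Mul(-9, b, l), -1) = Add(-1, Mul(-9, b, l)))
Mul(Add(Function('n')(-14, Add(-4, 0)), 149), Pow(Add(Mul(8, 59), 279), -1)) = Mul(Add(Add(-1, Mul(-9, -14, Add(-4, 0))), 149), Pow(Add(Mul(8, 59), 279), -1)) = Mul(Add(Add(-1, Mul(-9, -14, -4)), 149), Pow(Add(472, 279), -1)) = Mul(Add(Add(-1, -504), 149), Pow(751, -1)) = Mul(Add(-505, 149), Rational(1, 751)) = Mul(-356, Rational(1, 751)) = Rational(-356, 751)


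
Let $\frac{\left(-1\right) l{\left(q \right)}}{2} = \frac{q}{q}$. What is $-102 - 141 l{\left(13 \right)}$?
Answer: $180$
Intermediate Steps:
$l{\left(q \right)} = -2$ ($l{\left(q \right)} = - 2 \frac{q}{q} = \left(-2\right) 1 = -2$)
$-102 - 141 l{\left(13 \right)} = -102 - -282 = -102 + 282 = 180$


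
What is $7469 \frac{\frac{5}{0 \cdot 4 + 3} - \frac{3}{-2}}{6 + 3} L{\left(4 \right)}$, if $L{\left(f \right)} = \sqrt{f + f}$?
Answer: $\frac{141911 \sqrt{2}}{27} \approx 7433.1$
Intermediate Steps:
$L{\left(f \right)} = \sqrt{2} \sqrt{f}$ ($L{\left(f \right)} = \sqrt{2 f} = \sqrt{2} \sqrt{f}$)
$7469 \frac{\frac{5}{0 \cdot 4 + 3} - \frac{3}{-2}}{6 + 3} L{\left(4 \right)} = 7469 \frac{\frac{5}{0 \cdot 4 + 3} - \frac{3}{-2}}{6 + 3} \sqrt{2} \sqrt{4} = 7469 \frac{\frac{5}{0 + 3} - - \frac{3}{2}}{9} \sqrt{2} \cdot 2 = 7469 \frac{\frac{5}{3} + \frac{3}{2}}{9} \cdot 2 \sqrt{2} = 7469 \cdot \frac{1}{9} \cdot \frac{19}{6} \cdot 2 \sqrt{2} = 7469 \frac{19 \cdot 2 \sqrt{2}}{54} = 7469 \frac{19 \sqrt{2}}{27} = \frac{141911 \sqrt{2}}{27}$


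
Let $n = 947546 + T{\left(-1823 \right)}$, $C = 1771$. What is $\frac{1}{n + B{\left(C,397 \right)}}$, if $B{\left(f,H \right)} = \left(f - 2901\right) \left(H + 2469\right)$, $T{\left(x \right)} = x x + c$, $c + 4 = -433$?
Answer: $\frac{1}{1031858} \approx 9.6912 \cdot 10^{-7}$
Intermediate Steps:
$c = -437$ ($c = -4 - 433 = -437$)
$T{\left(x \right)} = -437 + x^{2}$ ($T{\left(x \right)} = x x - 437 = x^{2} - 437 = -437 + x^{2}$)
$B{\left(f,H \right)} = \left(-2901 + f\right) \left(2469 + H\right)$
$n = 4270438$ ($n = 947546 - \left(437 - \left(-1823\right)^{2}\right) = 947546 + \left(-437 + 3323329\right) = 947546 + 3322892 = 4270438$)
$\frac{1}{n + B{\left(C,397 \right)}} = \frac{1}{4270438 + \left(-7162569 - 1151697 + 2469 \cdot 1771 + 397 \cdot 1771\right)} = \frac{1}{4270438 + \left(-7162569 - 1151697 + 4372599 + 703087\right)} = \frac{1}{4270438 - 3238580} = \frac{1}{1031858}$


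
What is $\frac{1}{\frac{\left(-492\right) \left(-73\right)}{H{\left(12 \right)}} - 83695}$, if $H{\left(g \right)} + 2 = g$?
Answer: $- \frac{5}{400517} \approx -1.2484 \cdot 10^{-5}$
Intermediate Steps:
$H{\left(g \right)} = -2 + g$
$\frac{1}{\frac{\left(-492\right) \left(-73\right)}{H{\left(12 \right)}} - 83695} = \frac{1}{\frac{\left(-492\right) \left(-73\right)}{-2 + 12} - 83695} = \frac{1}{\frac{35916}{10} - 83695} = \frac{1}{35916 \cdot \frac{1}{10} - 83695} = \frac{1}{\frac{17958}{5} - 83695} = \frac{1}{- \frac{400517}{5}} = - \frac{5}{400517}$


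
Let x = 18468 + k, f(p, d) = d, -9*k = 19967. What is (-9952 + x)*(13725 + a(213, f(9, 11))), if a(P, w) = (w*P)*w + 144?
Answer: 748929878/3 ≈ 2.4964e+8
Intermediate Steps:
k = -19967/9 (k = -⅑*19967 = -19967/9 ≈ -2218.6)
a(P, w) = 144 + P*w² (a(P, w) = (P*w)*w + 144 = P*w² + 144 = 144 + P*w²)
x = 146245/9 (x = 18468 - 19967/9 = 146245/9 ≈ 16249.)
(-9952 + x)*(13725 + a(213, f(9, 11))) = (-9952 + 146245/9)*(13725 + (144 + 213*11²)) = 56677*(13725 + (144 + 213*121))/9 = 56677*(13725 + (144 + 25773))/9 = 56677*(13725 + 25917)/9 = (56677/9)*39642 = 748929878/3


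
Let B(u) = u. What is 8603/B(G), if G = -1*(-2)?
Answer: 8603/2 ≈ 4301.5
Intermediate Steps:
G = 2
8603/B(G) = 8603/2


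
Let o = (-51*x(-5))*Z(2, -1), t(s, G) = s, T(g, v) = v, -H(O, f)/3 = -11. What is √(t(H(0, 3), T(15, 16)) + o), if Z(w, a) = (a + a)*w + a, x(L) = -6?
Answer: I*√1497 ≈ 38.691*I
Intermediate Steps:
H(O, f) = 33 (H(O, f) = -3*(-11) = 33)
Z(w, a) = a + 2*a*w (Z(w, a) = (2*a)*w + a = 2*a*w + a = a + 2*a*w)
o = -1530 (o = (-51*(-6))*(-(1 + 2*2)) = 306*(-(1 + 4)) = 306*(-1*5) = 306*(-5) = -1530)
√(t(H(0, 3), T(15, 16)) + o) = √(33 - 1530) = √(-1497) = I*√1497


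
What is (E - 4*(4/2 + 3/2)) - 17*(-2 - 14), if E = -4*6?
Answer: 234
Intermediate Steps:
E = -24
(E - 4*(4/2 + 3/2)) - 17*(-2 - 14) = (-24 - 4*(4/2 + 3/2)) - 17*(-2 - 14) = (-24 - 4*(4*(1/2) + 3*(1/2))) - 17*(-16) = (-24 - 4*(2 + 3/2)) + 272 = (-24 - 4*7/2) + 272 = (-24 - 14) + 272 = -38 + 272 = 234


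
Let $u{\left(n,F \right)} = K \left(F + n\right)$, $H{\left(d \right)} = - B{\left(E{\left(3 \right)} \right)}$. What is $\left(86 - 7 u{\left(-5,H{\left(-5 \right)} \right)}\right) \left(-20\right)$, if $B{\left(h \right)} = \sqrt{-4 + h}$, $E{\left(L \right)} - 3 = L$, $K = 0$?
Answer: $-1720$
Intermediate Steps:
$E{\left(L \right)} = 3 + L$
$H{\left(d \right)} = - \sqrt{2}$ ($H{\left(d \right)} = - \sqrt{-4 + \left(3 + 3\right)} = - \sqrt{-4 + 6} = - \sqrt{2}$)
$u{\left(n,F \right)} = 0$ ($u{\left(n,F \right)} = 0 \left(F + n\right) = 0$)
$\left(86 - 7 u{\left(-5,H{\left(-5 \right)} \right)}\right) \left(-20\right) = \left(86 - 0\right) \left(-20\right) = \left(86 + 0\right) \left(-20\right) = 86 \left(-20\right) = -1720$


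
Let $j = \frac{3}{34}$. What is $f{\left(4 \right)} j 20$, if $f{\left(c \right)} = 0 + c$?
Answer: $\frac{120}{17} \approx 7.0588$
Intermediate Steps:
$f{\left(c \right)} = c$
$j = \frac{3}{34}$ ($j = 3 \cdot \frac{1}{34} = \frac{3}{34} \approx 0.088235$)
$f{\left(4 \right)} j 20 = 4 \cdot \frac{3}{34} \cdot 20 = \frac{6}{17} \cdot 20 = \frac{120}{17}$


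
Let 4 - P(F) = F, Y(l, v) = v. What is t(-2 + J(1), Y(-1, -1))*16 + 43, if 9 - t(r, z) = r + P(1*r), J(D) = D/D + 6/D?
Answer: 123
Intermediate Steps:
J(D) = 1 + 6/D
P(F) = 4 - F
t(r, z) = 5 (t(r, z) = 9 - (r + (4 - r)) = 9 - 1*4 = 9 - 4 = 5)
t(-2 + J(1), Y(-1, -1))*16 + 43 = 5*16 + 43 = 80 + 43 = 123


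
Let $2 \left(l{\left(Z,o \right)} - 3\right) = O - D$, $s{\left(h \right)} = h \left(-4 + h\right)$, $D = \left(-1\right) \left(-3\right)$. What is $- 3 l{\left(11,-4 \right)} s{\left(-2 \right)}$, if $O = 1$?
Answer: $-72$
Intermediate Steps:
$D = 3$
$l{\left(Z,o \right)} = 2$ ($l{\left(Z,o \right)} = 3 + \frac{1 - 3}{2} = 3 + \frac{1}{2} \left(-2\right) = 3 - 1 = 2$)
$- 3 l{\left(11,-4 \right)} s{\left(-2 \right)} = \left(-3\right) 2 \left(- 2 \left(-4 - 2\right)\right) = - 6 \left(\left(-2\right) \left(-6\right)\right) = \left(-6\right) 12 = -72$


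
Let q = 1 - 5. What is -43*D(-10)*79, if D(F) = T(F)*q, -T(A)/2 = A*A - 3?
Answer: -2636072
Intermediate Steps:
T(A) = 6 - 2*A² (T(A) = -2*(A*A - 3) = -2*(A² - 3) = -2*(-3 + A²) = 6 - 2*A²)
q = -4
D(F) = -24 + 8*F² (D(F) = (6 - 2*F²)*(-4) = -24 + 8*F²)
-43*D(-10)*79 = -43*(-24 + 8*(-10)²)*79 = -43*(-24 + 8*100)*79 = -43*(-24 + 800)*79 = -43*776*79 = -33368*79 = -2636072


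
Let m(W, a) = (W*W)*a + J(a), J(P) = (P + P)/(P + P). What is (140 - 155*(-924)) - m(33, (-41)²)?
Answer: -1687250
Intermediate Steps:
J(P) = 1 (J(P) = (2*P)/((2*P)) = (2*P)*(1/(2*P)) = 1)
m(W, a) = 1 + a*W² (m(W, a) = (W*W)*a + 1 = W²*a + 1 = a*W² + 1 = 1 + a*W²)
(140 - 155*(-924)) - m(33, (-41)²) = (140 - 155*(-924)) - (1 + (-41)²*33²) = (140 + 143220) - (1 + 1681*1089) = 143360 - (1 + 1830609) = 143360 - 1*1830610 = 143360 - 1830610 = -1687250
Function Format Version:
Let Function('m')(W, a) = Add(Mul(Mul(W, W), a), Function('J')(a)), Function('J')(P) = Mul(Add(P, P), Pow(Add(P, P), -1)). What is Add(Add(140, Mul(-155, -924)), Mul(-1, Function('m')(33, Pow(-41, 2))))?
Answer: -1687250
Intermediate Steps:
Function('J')(P) = 1 (Function('J')(P) = Mul(Mul(2, P), Pow(Mul(2, P), -1)) = Mul(Mul(2, P), Mul(Rational(1, 2), Pow(P, -1))) = 1)
Function('m')(W, a) = Add(1, Mul(a, Pow(W, 2))) (Function('m')(W, a) = Add(Mul(Mul(W, W), a), 1) = Add(Mul(Pow(W, 2), a), 1) = Add(Mul(a, Pow(W, 2)), 1) = Add(1, Mul(a, Pow(W, 2))))
Add(Add(140, Mul(-155, -924)), Mul(-1, Function('m')(33, Pow(-41, 2)))) = Add(Add(140, Mul(-155, -924)), Mul(-1, Add(1, Mul(Pow(-41, 2), Pow(33, 2))))) = Add(Add(140, 143220), Mul(-1, Add(1, Mul(1681, 1089)))) = Add(143360, Mul(-1, Add(1, 1830609))) = Add(143360, Mul(-1, 1830610)) = Add(143360, -1830610) = -1687250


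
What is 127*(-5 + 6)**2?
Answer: 127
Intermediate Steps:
127*(-5 + 6)**2 = 127*1**2 = 127*1 = 127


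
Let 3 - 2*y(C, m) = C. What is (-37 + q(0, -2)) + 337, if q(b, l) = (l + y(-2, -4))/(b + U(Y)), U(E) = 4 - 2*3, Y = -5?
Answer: 1199/4 ≈ 299.75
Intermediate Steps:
y(C, m) = 3/2 - C/2
U(E) = -2 (U(E) = 4 - 6 = -2)
q(b, l) = (5/2 + l)/(-2 + b) (q(b, l) = (l + (3/2 - 1/2*(-2)))/(b - 2) = (l + (3/2 + 1))/(-2 + b) = (l + 5/2)/(-2 + b) = (5/2 + l)/(-2 + b))
(-37 + q(0, -2)) + 337 = (-37 + (5/2 - 2)/(-2 + 0)) + 337 = (-37 + (1/2)/(-2)) + 337 = (-37 - 1/2*1/2) + 337 = (-37 - 1/4) + 337 = -149/4 + 337 = 1199/4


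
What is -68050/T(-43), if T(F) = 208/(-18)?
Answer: 306225/52 ≈ 5888.9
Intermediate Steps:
T(F) = -104/9 (T(F) = 208*(-1/18) = -104/9)
-68050/T(-43) = -68050/(-104/9) = -68050*(-9/104) = 306225/52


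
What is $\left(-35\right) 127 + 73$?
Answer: $-4372$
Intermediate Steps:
$\left(-35\right) 127 + 73 = -4445 + 73 = -4372$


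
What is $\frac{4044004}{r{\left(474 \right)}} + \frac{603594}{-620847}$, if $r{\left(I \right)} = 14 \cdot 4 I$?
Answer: $\frac{69296832007}{457771188} \approx 151.38$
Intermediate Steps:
$r{\left(I \right)} = 56 I$
$\frac{4044004}{r{\left(474 \right)}} + \frac{603594}{-620847} = \frac{4044004}{56 \cdot 474} + \frac{603594}{-620847} = \frac{4044004}{26544} + 603594 \left(- \frac{1}{620847}\right) = 4044004 \cdot \frac{1}{26544} - \frac{67066}{68983} = \frac{1011001}{6636} - \frac{67066}{68983} = \frac{69296832007}{457771188}$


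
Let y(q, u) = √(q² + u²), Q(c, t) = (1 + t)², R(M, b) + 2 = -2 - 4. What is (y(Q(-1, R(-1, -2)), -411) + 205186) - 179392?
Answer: 25794 + √171322 ≈ 26208.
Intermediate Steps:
R(M, b) = -8 (R(M, b) = -2 + (-2 - 4) = -2 - 6 = -8)
(y(Q(-1, R(-1, -2)), -411) + 205186) - 179392 = (√(((1 - 8)²)² + (-411)²) + 205186) - 179392 = (√(((-7)²)² + 168921) + 205186) - 179392 = (√(49² + 168921) + 205186) - 179392 = (√(2401 + 168921) + 205186) - 179392 = (√171322 + 205186) - 179392 = (205186 + √171322) - 179392 = 25794 + √171322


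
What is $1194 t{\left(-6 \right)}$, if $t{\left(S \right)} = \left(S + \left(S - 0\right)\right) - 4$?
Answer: $-19104$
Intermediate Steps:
$t{\left(S \right)} = -4 + 2 S$ ($t{\left(S \right)} = \left(S + \left(S + 0\right)\right) - 4 = \left(S + S\right) - 4 = 2 S - 4 = -4 + 2 S$)
$1194 t{\left(-6 \right)} = 1194 \left(-4 + 2 \left(-6\right)\right) = 1194 \left(-4 - 12\right) = 1194 \left(-16\right) = -19104$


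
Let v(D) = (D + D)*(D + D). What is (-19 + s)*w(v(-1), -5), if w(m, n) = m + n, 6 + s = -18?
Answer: 43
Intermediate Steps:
v(D) = 4*D² (v(D) = (2*D)*(2*D) = 4*D²)
s = -24 (s = -6 - 18 = -24)
(-19 + s)*w(v(-1), -5) = (-19 - 24)*(4*(-1)² - 5) = -43*(4*1 - 5) = -43*(4 - 5) = -43*(-1) = 43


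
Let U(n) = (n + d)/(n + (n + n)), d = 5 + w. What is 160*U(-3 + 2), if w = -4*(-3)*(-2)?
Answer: 3200/3 ≈ 1066.7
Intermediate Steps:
w = -24 (w = 12*(-2) = -24)
d = -19 (d = 5 - 24 = -19)
U(n) = (-19 + n)/(3*n) (U(n) = (n - 19)/(n + (n + n)) = (-19 + n)/(n + 2*n) = (-19 + n)/((3*n)) = (-19 + n)*(1/(3*n)) = (-19 + n)/(3*n))
160*U(-3 + 2) = 160*((-19 + (-3 + 2))/(3*(-3 + 2))) = 160*((1/3)*(-19 - 1)/(-1)) = 160*((1/3)*(-1)*(-20)) = 160*(20/3) = 3200/3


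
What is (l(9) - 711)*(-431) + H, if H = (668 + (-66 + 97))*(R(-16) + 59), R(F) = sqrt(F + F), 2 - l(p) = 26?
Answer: 358026 + 2796*I*sqrt(2) ≈ 3.5803e+5 + 3954.1*I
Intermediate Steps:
l(p) = -24 (l(p) = 2 - 1*26 = 2 - 26 = -24)
R(F) = sqrt(2)*sqrt(F) (R(F) = sqrt(2*F) = sqrt(2)*sqrt(F))
H = 41241 + 2796*I*sqrt(2) (H = (668 + (-66 + 97))*(sqrt(2)*sqrt(-16) + 59) = (668 + 31)*(sqrt(2)*(4*I) + 59) = 699*(4*I*sqrt(2) + 59) = 699*(59 + 4*I*sqrt(2)) = 41241 + 2796*I*sqrt(2) ≈ 41241.0 + 3954.1*I)
(l(9) - 711)*(-431) + H = (-24 - 711)*(-431) + (41241 + 2796*I*sqrt(2)) = -735*(-431) + (41241 + 2796*I*sqrt(2)) = 316785 + (41241 + 2796*I*sqrt(2)) = 358026 + 2796*I*sqrt(2)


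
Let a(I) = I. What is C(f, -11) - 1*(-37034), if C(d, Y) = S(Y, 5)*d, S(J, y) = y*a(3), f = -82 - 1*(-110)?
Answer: 37454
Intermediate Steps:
f = 28 (f = -82 + 110 = 28)
S(J, y) = 3*y (S(J, y) = y*3 = 3*y)
C(d, Y) = 15*d (C(d, Y) = (3*5)*d = 15*d)
C(f, -11) - 1*(-37034) = 15*28 - 1*(-37034) = 420 + 37034 = 37454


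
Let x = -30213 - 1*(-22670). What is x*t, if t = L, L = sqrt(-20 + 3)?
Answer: -7543*I*sqrt(17) ≈ -31101.0*I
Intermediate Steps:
L = I*sqrt(17) (L = sqrt(-17) = I*sqrt(17) ≈ 4.1231*I)
x = -7543 (x = -30213 + 22670 = -7543)
t = I*sqrt(17) ≈ 4.1231*I
x*t = -7543*I*sqrt(17)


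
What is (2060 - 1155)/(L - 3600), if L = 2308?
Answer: -905/1292 ≈ -0.70046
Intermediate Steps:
(2060 - 1155)/(L - 3600) = (2060 - 1155)/(2308 - 3600) = 905/(-1292) = 905*(-1/1292) = -905/1292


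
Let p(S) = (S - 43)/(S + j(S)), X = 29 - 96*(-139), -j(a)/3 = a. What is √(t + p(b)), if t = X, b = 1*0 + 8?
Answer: √214003/4 ≈ 115.65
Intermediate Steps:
j(a) = -3*a
b = 8 (b = 0 + 8 = 8)
X = 13373 (X = 29 + 13344 = 13373)
p(S) = -(-43 + S)/(2*S) (p(S) = (S - 43)/(S - 3*S) = (-43 + S)/((-2*S)) = (-43 + S)*(-1/(2*S)) = -(-43 + S)/(2*S))
t = 13373
√(t + p(b)) = √(13373 + (½)*(43 - 1*8)/8) = √(13373 + (½)*(⅛)*(43 - 8)) = √(13373 + (½)*(⅛)*35) = √(13373 + 35/16) = √(214003/16) = √214003/4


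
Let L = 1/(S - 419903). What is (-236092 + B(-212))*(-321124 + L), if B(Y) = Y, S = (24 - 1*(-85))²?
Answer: 15480943393844808/204011 ≈ 7.5883e+10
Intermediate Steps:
S = 11881 (S = (24 + 85)² = 109² = 11881)
L = -1/408022 (L = 1/(11881 - 419903) = 1/(-408022) = -1/408022 ≈ -2.4508e-6)
(-236092 + B(-212))*(-321124 + L) = (-236092 - 212)*(-321124 - 1/408022) = -236304*(-131025656729/408022) = 15480943393844808/204011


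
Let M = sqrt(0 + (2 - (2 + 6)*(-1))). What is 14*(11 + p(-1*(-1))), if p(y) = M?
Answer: 154 + 14*sqrt(10) ≈ 198.27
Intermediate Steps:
M = sqrt(10) (M = sqrt(0 + (2 - 8*(-1))) = sqrt(0 + (2 - 1*(-8))) = sqrt(0 + (2 + 8)) = sqrt(0 + 10) = sqrt(10) ≈ 3.1623)
p(y) = sqrt(10)
14*(11 + p(-1*(-1))) = 14*(11 + sqrt(10)) = 154 + 14*sqrt(10)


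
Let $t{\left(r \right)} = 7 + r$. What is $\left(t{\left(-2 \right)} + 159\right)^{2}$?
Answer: $26896$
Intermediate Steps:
$\left(t{\left(-2 \right)} + 159\right)^{2} = \left(\left(7 - 2\right) + 159\right)^{2} = \left(5 + 159\right)^{2} = 164^{2} = 26896$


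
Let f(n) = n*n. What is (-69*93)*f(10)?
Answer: -641700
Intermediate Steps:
f(n) = n²
(-69*93)*f(10) = -69*93*10² = -6417*100 = -641700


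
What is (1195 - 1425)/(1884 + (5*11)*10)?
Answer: -115/1217 ≈ -0.094495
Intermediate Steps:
(1195 - 1425)/(1884 + (5*11)*10) = -230/(1884 + 55*10) = -230/(1884 + 550) = -230/2434 = -230*1/2434 = -115/1217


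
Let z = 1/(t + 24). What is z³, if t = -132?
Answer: -1/1259712 ≈ -7.9383e-7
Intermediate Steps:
z = -1/108 (z = 1/(-132 + 24) = 1/(-108) = -1/108 ≈ -0.0092593)
z³ = (-1/108)³ = -1/1259712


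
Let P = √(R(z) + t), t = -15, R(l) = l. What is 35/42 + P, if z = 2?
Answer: ⅚ + I*√13 ≈ 0.83333 + 3.6056*I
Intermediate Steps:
P = I*√13 (P = √(2 - 15) = √(-13) = I*√13 ≈ 3.6056*I)
35/42 + P = 35/42 + I*√13 = (1/42)*35 + I*√13 = ⅚ + I*√13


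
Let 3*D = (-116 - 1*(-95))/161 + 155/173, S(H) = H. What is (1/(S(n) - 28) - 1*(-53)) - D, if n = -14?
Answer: 2936877/55706 ≈ 52.721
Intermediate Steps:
D = 3046/11937 (D = ((-116 - 1*(-95))/161 + 155/173)/3 = ((-116 + 95)*(1/161) + 155*(1/173))/3 = (-21*1/161 + 155/173)/3 = (-3/23 + 155/173)/3 = (⅓)*(3046/3979) = 3046/11937 ≈ 0.25517)
(1/(S(n) - 28) - 1*(-53)) - D = (1/(-14 - 28) - 1*(-53)) - 1*3046/11937 = (1/(-42) + 53) - 3046/11937 = (-1/42 + 53) - 3046/11937 = 2225/42 - 3046/11937 = 2936877/55706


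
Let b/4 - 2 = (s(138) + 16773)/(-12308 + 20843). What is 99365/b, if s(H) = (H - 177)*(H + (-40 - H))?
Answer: 282693425/47204 ≈ 5988.8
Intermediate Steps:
s(H) = 7080 - 40*H (s(H) = (-177 + H)*(-40) = 7080 - 40*H)
b = 47204/2845 (b = 8 + 4*(((7080 - 40*138) + 16773)/(-12308 + 20843)) = 8 + 4*(((7080 - 5520) + 16773)/8535) = 8 + 4*((1560 + 16773)*(1/8535)) = 8 + 4*(18333*(1/8535)) = 8 + 4*(6111/2845) = 8 + 24444/2845 = 47204/2845 ≈ 16.592)
99365/b = 99365/(47204/2845) = 99365*(2845/47204) = 282693425/47204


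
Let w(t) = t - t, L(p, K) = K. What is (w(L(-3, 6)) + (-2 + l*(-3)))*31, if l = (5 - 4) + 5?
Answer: -620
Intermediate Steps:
l = 6 (l = 1 + 5 = 6)
w(t) = 0
(w(L(-3, 6)) + (-2 + l*(-3)))*31 = (0 + (-2 + 6*(-3)))*31 = (0 + (-2 - 18))*31 = (0 - 20)*31 = -20*31 = -620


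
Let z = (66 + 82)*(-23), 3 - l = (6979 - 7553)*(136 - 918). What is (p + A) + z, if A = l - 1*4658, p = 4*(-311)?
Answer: -458171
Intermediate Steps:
p = -1244
l = -448865 (l = 3 - (6979 - 7553)*(136 - 918) = 3 - (-574)*(-782) = 3 - 1*448868 = 3 - 448868 = -448865)
z = -3404 (z = 148*(-23) = -3404)
A = -453523 (A = -448865 - 1*4658 = -448865 - 4658 = -453523)
(p + A) + z = (-1244 - 453523) - 3404 = -454767 - 3404 = -458171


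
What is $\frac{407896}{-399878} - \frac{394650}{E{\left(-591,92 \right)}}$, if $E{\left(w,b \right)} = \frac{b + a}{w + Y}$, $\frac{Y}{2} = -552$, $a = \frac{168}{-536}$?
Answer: $\frac{8960950273085186}{1228225277} \approx 7.2959 \cdot 10^{6}$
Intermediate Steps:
$a = - \frac{21}{67}$ ($a = 168 \left(- \frac{1}{536}\right) = - \frac{21}{67} \approx -0.31343$)
$Y = -1104$ ($Y = 2 \left(-552\right) = -1104$)
$E{\left(w,b \right)} = \frac{- \frac{21}{67} + b}{-1104 + w}$ ($E{\left(w,b \right)} = \frac{b - \frac{21}{67}}{w - 1104} = \frac{- \frac{21}{67} + b}{-1104 + w}$)
$\frac{407896}{-399878} - \frac{394650}{E{\left(-591,92 \right)}} = \frac{407896}{-399878} - \frac{394650}{\frac{1}{-1104 - 591} \left(- \frac{21}{67} + 92\right)} = 407896 \left(- \frac{1}{399878}\right) - \frac{394650}{\frac{1}{-1695} \cdot \frac{6143}{67}} = - \frac{203948}{199939} - \frac{394650}{\left(- \frac{1}{1695}\right) \frac{6143}{67}} = - \frac{203948}{199939} - \frac{394650}{- \frac{6143}{113565}} = - \frac{203948}{199939} - - \frac{44818427250}{6143} = - \frac{203948}{199939} + \frac{44818427250}{6143} = \frac{8960950273085186}{1228225277}$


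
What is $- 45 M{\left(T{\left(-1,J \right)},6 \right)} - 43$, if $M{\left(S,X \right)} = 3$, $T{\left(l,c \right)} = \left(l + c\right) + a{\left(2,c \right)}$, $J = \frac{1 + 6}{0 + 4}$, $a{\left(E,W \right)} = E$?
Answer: $-178$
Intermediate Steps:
$J = \frac{7}{4} \approx 1.75$
$T{\left(l,c \right)} = 2 + c + l$ ($T{\left(l,c \right)} = \left(l + c\right) + 2 = \left(c + l\right) + 2 = 2 + c + l$)
$- 45 M{\left(T{\left(-1,J \right)},6 \right)} - 43 = \left(-45\right) 3 - 43 = -135 - 43 = -178$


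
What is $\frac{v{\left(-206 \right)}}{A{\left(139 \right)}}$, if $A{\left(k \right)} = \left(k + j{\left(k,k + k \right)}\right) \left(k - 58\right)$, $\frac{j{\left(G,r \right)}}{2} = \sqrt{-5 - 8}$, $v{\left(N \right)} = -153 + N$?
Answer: $- \frac{49901}{1569213} + \frac{718 i \sqrt{13}}{1569213} \approx -0.0318 + 0.0016497 i$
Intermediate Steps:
$j{\left(G,r \right)} = 2 i \sqrt{13}$ ($j{\left(G,r \right)} = 2 \sqrt{-5 - 8} = 2 \sqrt{-13} = 2 i \sqrt{13}$)
$A{\left(k \right)} = \left(-58 + k\right) \left(k + 2 i \sqrt{13}\right)$ ($A{\left(k \right)} = \left(k + 2 i \sqrt{13}\right) \left(k - 58\right) = \left(k + 2 i \sqrt{13}\right) \left(-58 + k\right) = \left(-58 + k\right) \left(k + 2 i \sqrt{13}\right)$)
$\frac{v{\left(-206 \right)}}{A{\left(139 \right)}} = \frac{-153 - 206}{139^{2} - 8062 - 116 i \sqrt{13} + 2 i 139 \sqrt{13}} = - \frac{359}{19321 - 8062 - 116 i \sqrt{13} + 278 i \sqrt{13}} = - \frac{359}{11259 + 162 i \sqrt{13}}$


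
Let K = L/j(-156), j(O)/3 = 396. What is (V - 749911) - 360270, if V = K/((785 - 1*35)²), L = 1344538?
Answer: -370939225952731/334125000 ≈ -1.1102e+6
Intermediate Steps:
j(O) = 1188 (j(O) = 3*396 = 1188)
K = 672269/594 (K = 1344538/1188 = 1344538*(1/1188) = 672269/594 ≈ 1131.8)
V = 672269/334125000 (V = 672269/(594*((785 - 1*35)²)) = 672269/(594*((785 - 35)²)) = 672269/(594*(750²)) = (672269/594)/562500 = (672269/594)*(1/562500) = 672269/334125000 ≈ 0.0020120)
(V - 749911) - 360270 = (672269/334125000 - 749911) - 360270 = -250564012202731/334125000 - 360270 = -370939225952731/334125000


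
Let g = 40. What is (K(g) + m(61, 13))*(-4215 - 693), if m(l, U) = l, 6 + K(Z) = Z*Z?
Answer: -8122740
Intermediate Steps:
K(Z) = -6 + Z² (K(Z) = -6 + Z*Z = -6 + Z²)
(K(g) + m(61, 13))*(-4215 - 693) = ((-6 + 40²) + 61)*(-4215 - 693) = ((-6 + 1600) + 61)*(-4908) = (1594 + 61)*(-4908) = 1655*(-4908) = -8122740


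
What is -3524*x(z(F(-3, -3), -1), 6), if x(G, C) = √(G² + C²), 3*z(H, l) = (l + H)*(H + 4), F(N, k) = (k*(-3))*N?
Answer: -7048*√103765/3 ≈ -7.5678e+5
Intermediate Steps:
F(N, k) = -3*N*k (F(N, k) = (-3*k)*N = -3*N*k)
z(H, l) = (4 + H)*(H + l)/3 (z(H, l) = ((l + H)*(H + 4))/3 = ((H + l)*(4 + H))/3 = ((4 + H)*(H + l))/3 = (4 + H)*(H + l)/3)
x(G, C) = √(C² + G²)
-3524*x(z(F(-3, -3), -1), 6) = -3524*√(6² + ((-3*(-3)*(-3))²/3 + 4*(-3*(-3)*(-3))/3 + (4/3)*(-1) + (⅓)*(-3*(-3)*(-3))*(-1))²) = -3524*√(36 + ((⅓)*(-27)² + (4/3)*(-27) - 4/3 + (⅓)*(-27)*(-1))²) = -3524*√(36 + ((⅓)*729 - 36 - 4/3 + 9)²) = -3524*√(36 + (243 - 36 - 4/3 + 9)²) = -3524*√(36 + (644/3)²) = -3524*√(36 + 414736/9) = -7048*√103765/3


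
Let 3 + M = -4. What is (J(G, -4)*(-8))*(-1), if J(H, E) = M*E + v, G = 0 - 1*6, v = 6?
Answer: 272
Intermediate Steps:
M = -7 (M = -3 - 4 = -7)
G = -6 (G = 0 - 6 = -6)
J(H, E) = 6 - 7*E (J(H, E) = -7*E + 6 = 6 - 7*E)
(J(G, -4)*(-8))*(-1) = ((6 - 7*(-4))*(-8))*(-1) = ((6 + 28)*(-8))*(-1) = (34*(-8))*(-1) = -272*(-1) = 272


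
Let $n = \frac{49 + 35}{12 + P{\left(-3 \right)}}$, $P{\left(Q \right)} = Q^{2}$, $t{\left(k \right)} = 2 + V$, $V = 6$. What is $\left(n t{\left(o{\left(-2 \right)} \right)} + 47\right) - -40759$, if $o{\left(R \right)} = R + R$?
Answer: $40838$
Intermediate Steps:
$o{\left(R \right)} = 2 R$
$t{\left(k \right)} = 8$ ($t{\left(k \right)} = 2 + 6 = 8$)
$n = 4$ ($n = \frac{49 + 35}{12 + \left(-3\right)^{2}} = \frac{84}{12 + 9} = \frac{84}{21} = 84 \cdot \frac{1}{21} = 4$)
$\left(n t{\left(o{\left(-2 \right)} \right)} + 47\right) - -40759 = \left(4 \cdot 8 + 47\right) - -40759 = \left(32 + 47\right) + 40759 = 79 + 40759 = 40838$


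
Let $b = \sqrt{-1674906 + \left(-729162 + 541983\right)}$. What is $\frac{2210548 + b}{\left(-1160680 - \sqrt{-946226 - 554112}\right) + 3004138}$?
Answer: $\frac{2210548 + i \sqrt{1862085}}{1843458 - i \sqrt{1500338}} \approx 1.1991 + 0.001537 i$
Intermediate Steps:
$b = i \sqrt{1862085}$ ($b = \sqrt{-1674906 - 187179} = \sqrt{-1862085} = i \sqrt{1862085} \approx 1364.6 i$)
$\frac{2210548 + b}{\left(-1160680 - \sqrt{-946226 - 554112}\right) + 3004138} = \frac{2210548 + i \sqrt{1862085}}{\left(-1160680 - \sqrt{-946226 - 554112}\right) + 3004138} = \frac{2210548 + i \sqrt{1862085}}{\left(-1160680 - \sqrt{-1500338}\right) + 3004138} = \frac{2210548 + i \sqrt{1862085}}{\left(-1160680 - i \sqrt{1500338}\right) + 3004138} = \frac{2210548 + i \sqrt{1862085}}{1843458 - i \sqrt{1500338}}$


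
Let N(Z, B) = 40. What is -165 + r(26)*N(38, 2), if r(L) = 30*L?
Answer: 31035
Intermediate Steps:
-165 + r(26)*N(38, 2) = -165 + (30*26)*40 = -165 + 780*40 = -165 + 31200 = 31035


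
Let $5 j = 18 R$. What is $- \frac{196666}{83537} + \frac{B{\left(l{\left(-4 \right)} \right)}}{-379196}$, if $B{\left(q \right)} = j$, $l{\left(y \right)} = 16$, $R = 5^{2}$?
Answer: $- \frac{37291239433}{15838448126} \approx -2.3545$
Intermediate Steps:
$R = 25$
$j = 90$ ($j = \frac{18 \cdot 25}{5} = \frac{1}{5} \cdot 450 = 90$)
$B{\left(q \right)} = 90$
$- \frac{196666}{83537} + \frac{B{\left(l{\left(-4 \right)} \right)}}{-379196} = - \frac{196666}{83537} + \frac{90}{-379196} = \left(-196666\right) \frac{1}{83537} + 90 \left(- \frac{1}{379196}\right) = - \frac{196666}{83537} - \frac{45}{189598} = - \frac{37291239433}{15838448126}$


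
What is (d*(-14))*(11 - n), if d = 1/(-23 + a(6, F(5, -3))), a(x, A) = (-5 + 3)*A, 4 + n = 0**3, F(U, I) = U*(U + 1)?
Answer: 210/83 ≈ 2.5301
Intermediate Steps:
F(U, I) = U*(1 + U)
n = -4 (n = -4 + 0**3 = -4 + 0 = -4)
a(x, A) = -2*A
d = -1/83 (d = 1/(-23 - 10*(1 + 5)) = 1/(-23 - 10*6) = 1/(-23 - 2*30) = 1/(-23 - 60) = 1/(-83) = -1/83 ≈ -0.012048)
(d*(-14))*(11 - n) = (-1/83*(-14))*(11 - 1*(-4)) = 14*(11 + 4)/83 = (14/83)*15 = 210/83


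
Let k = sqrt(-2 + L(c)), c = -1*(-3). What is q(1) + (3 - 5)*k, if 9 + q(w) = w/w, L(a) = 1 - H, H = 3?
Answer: -8 - 4*I ≈ -8.0 - 4.0*I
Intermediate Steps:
c = 3
L(a) = -2 (L(a) = 1 - 1*3 = 1 - 3 = -2)
q(w) = -8 (q(w) = -9 + w/w = -9 + 1 = -8)
k = 2*I (k = sqrt(-2 - 2) = sqrt(-4) = 2*I ≈ 2.0*I)
q(1) + (3 - 5)*k = -8 + (3 - 5)*(2*I) = -8 - 4*I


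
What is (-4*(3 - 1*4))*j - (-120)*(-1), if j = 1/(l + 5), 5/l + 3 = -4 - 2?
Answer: -1191/10 ≈ -119.10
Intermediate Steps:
l = -5/9 (l = 5/(-3 + (-4 - 2)) = 5/(-3 - 6) = 5/(-9) = 5*(-1/9) = -5/9 ≈ -0.55556)
j = 9/40 (j = 1/(-5/9 + 5) = 1/(40/9) = 9/40 ≈ 0.22500)
(-4*(3 - 1*4))*j - (-120)*(-1) = -4*(3 - 1*4)*(9/40) - (-120)*(-1) = -4*(3 - 4)*(9/40) - 6*20 = -4*(-1)*(9/40) - 120 = 4*(9/40) - 120 = 9/10 - 120 = -1191/10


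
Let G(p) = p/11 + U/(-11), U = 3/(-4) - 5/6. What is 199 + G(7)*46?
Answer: 15503/66 ≈ 234.89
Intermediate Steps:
U = -19/12 (U = 3*(-¼) - 5*⅙ = -¾ - ⅚ = -19/12 ≈ -1.5833)
G(p) = 19/132 + p/11 (G(p) = p/11 - 19/12/(-11) = p*(1/11) - 19/12*(-1/11) = p/11 + 19/132 = 19/132 + p/11)
199 + G(7)*46 = 199 + (19/132 + (1/11)*7)*46 = 199 + (19/132 + 7/11)*46 = 199 + (103/132)*46 = 199 + 2369/66 = 15503/66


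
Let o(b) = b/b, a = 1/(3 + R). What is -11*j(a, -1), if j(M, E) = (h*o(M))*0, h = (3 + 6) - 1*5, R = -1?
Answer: 0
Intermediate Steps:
h = 4 (h = 9 - 5 = 4)
a = ½ (a = 1/(3 - 1) = 1/2 = ½ ≈ 0.50000)
o(b) = 1
j(M, E) = 0 (j(M, E) = (4*1)*0 = 4*0 = 0)
-11*j(a, -1) = -11*0 = 0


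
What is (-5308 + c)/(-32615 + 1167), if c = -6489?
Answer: 11797/31448 ≈ 0.37513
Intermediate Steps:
(-5308 + c)/(-32615 + 1167) = (-5308 - 6489)/(-32615 + 1167) = -11797/(-31448) = -11797*(-1/31448) = 11797/31448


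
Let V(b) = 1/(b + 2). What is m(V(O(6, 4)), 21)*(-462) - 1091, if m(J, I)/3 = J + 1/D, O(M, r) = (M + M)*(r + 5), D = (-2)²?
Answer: -14501/10 ≈ -1450.1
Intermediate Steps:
D = 4
O(M, r) = 2*M*(5 + r) (O(M, r) = (2*M)*(5 + r) = 2*M*(5 + r))
V(b) = 1/(2 + b)
m(J, I) = ¾ + 3*J (m(J, I) = 3*(J + 1/4) = 3*(J + ¼) = 3*(¼ + J) = ¾ + 3*J)
m(V(O(6, 4)), 21)*(-462) - 1091 = (¾ + 3/(2 + 2*6*(5 + 4)))*(-462) - 1091 = (¾ + 3/(2 + 2*6*9))*(-462) - 1091 = (¾ + 3/(2 + 108))*(-462) - 1091 = (¾ + 3/110)*(-462) - 1091 = (171/220)*(-462) - 1091 = -3591/10 - 1091 = -14501/10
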